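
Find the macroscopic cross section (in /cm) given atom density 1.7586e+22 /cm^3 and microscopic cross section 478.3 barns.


Sigma = N * sigma_barns * 1e-24
Sigma = 1.7586e+22 * 478.3 * 1e-24
Sigma = 8.4114 /cm

8.4114


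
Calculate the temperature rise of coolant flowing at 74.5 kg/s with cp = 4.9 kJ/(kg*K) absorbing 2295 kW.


dT = Q / (m_dot * cp)
dT = 2295 / (74.5 * 4.9)
dT = 6.2868 C

6.2868


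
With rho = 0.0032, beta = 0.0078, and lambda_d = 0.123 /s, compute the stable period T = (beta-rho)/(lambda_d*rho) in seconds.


T = (beta - rho) / (lambda_d * rho)
T = (0.0078 - 0.0032) / (0.123 * 0.0032)
T = 11.687 s

11.687


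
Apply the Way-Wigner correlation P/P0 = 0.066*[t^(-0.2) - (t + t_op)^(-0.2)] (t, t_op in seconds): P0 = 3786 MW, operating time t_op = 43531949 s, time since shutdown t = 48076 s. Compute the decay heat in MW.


P/P0 = 0.066 * [t^(-0.2) - (t + t_op)^(-0.2)]
P/P0 = 0.066 * [48076^(-0.2) - (48076 + 43531949)^(-0.2)]
P/P0 = 0.066 * [0.1157749 - 0.02965804] = 0.005683713
P = 3786 * 0.005683713 = 21.519 MW

21.519


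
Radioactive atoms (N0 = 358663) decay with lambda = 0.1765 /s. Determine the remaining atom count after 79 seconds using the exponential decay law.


N = N0 * exp(-lambda * t)
N = 358663 * exp(-0.1765 * 79)
N = 0.31557

0.31557


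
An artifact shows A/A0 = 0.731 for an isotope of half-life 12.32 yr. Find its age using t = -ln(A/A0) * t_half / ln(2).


lambda = ln(2) / t_half = ln(2) / 12.32 = 0.05626195 /yr
t = -ln(A/A0) / lambda
t = -ln(0.731) / 0.05626195
t = 5.5693 yr

5.5693


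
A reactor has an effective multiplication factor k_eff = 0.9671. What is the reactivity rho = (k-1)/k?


rho = (k_eff - 1) / k_eff
rho = (0.9671 - 1) / 0.9671
rho = -0.034019

-0.034019


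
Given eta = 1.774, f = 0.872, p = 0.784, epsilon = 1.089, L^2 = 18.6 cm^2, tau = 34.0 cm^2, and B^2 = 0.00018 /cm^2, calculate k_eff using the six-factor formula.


k_inf = eta*f*p*eps = 1.774*0.872*0.784*1.089 = 1.320730
P_TNL = 1/(1 + L^2*B^2) = 1/(1 + 18.6*0.00018) = 0.9966632
P_FNL = exp(-B^2*tau) = exp(-0.00018*34.0) = 0.9938987
k_eff = k_inf * P_TNL * P_FNL = 1.320730 * 0.9966632 * 0.9938987
k_eff = 1.3083

1.3083


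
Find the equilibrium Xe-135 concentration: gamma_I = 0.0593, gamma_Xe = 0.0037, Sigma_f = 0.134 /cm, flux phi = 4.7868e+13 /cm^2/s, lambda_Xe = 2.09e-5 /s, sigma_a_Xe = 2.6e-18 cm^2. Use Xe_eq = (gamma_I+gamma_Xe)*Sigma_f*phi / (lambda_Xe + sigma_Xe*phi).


Xe_eq = (gamma_I + gamma_Xe) * Sigma_f * phi / (lambda_Xe + sigma_Xe * phi)
Numerator = (0.0593 + 0.0037) * 0.134 * 4.7868e+13 = 4.041017e+11
Denominator = 2.09e-5 + 2.6e-18 * 4.7868e+13 = 1.453568e-04
Xe_eq = 4.041017e+11 / 1.453568e-04 = 2.7801e+15 /cm^3

2.7801e+15


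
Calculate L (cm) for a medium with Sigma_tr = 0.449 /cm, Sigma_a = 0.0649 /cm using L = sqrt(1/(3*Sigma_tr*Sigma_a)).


D = 1 / (3 * Sigma_tr) = 1 / (3 * 0.449) = 0.7423905 cm
L = sqrt(D / Sigma_a)
L = sqrt(0.7423905 / 0.0649)
L = 3.3822 cm

3.3822


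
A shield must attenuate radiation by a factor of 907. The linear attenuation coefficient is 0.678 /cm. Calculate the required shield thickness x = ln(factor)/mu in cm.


x = ln(factor) / mu
x = ln(907) / 0.678
x = 10.044 cm

10.044


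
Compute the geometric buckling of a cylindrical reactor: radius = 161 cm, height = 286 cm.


B^2 = (2.405/R)^2 + (pi/H)^2
B^2 = (2.405/161)^2 + (pi/286)^2
B^2 = 3.4380e-04 /cm^2

3.4380e-04


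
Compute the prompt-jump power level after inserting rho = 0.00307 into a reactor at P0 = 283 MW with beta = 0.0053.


P1/P0 = beta / (beta - rho)
P1/P0 = 0.0053 / (0.0053 - 0.00307) = 2.376682
P1 = 283 * 2.376682 = 672.60 MW

672.60


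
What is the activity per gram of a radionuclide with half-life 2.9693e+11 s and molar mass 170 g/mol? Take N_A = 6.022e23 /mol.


lambda = ln(2) / t_half = ln(2) / 2.9693e+11 = 2.334379e-12 /s
SA = lambda * N_A / M
SA = 2.334379e-12 * 6.022e23 / 170
SA = 8.2692e+09 Bq/g

8.2692e+09


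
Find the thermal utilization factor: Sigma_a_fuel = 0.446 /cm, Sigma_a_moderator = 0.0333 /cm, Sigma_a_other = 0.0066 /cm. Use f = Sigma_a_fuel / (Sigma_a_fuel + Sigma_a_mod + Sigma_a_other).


f = Sigma_a_fuel / (Sigma_a_fuel + Sigma_a_mod + Sigma_a_other)
f = 0.446 / (0.446 + 0.0333 + 0.0066)
f = 0.91788

0.91788


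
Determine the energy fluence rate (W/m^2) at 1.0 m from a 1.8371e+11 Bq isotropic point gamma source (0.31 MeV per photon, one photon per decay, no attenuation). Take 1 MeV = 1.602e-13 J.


psi = A * E * 1.602e-13 / (4*pi*r^2)
psi = 1.8371e+11 * 0.31 * 1.602e-13 / (4*pi*1.0^2)
psi = 7.2602e-04 W/m^2

7.2602e-04


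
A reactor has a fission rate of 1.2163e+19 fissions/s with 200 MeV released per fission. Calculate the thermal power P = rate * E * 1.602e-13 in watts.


P = fission_rate * E_MeV * 1.602e-13
P = 1.2163e+19 * 200 * 1.602e-13
P = 3.8970e+08 W

3.8970e+08


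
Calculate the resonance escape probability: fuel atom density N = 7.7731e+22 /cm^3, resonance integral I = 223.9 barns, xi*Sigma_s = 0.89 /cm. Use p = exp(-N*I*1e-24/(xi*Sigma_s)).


p = exp(-N * I * 1e-24 / (xi*Sigma_s))
p = exp(-7.7731e+22 * 223.9 * 1e-24 / 0.89)
p = 3.2163e-09

3.2163e-09


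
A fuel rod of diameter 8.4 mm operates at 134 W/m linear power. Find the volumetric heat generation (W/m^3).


r = D / 2 / 1000 = 8.4 / 2 / 1000 = 0.0042 m
q''' = q' / (pi * r^2)
q''' = 134 / (pi * 0.0042^2)
q''' = 2.4180e+06 W/m^3

2.4180e+06


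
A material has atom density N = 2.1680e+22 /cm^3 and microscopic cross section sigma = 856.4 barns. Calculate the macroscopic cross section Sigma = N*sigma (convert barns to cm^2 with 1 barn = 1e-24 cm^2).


Sigma = N * sigma_barns * 1e-24
Sigma = 2.1680e+22 * 856.4 * 1e-24
Sigma = 18.567 /cm

18.567


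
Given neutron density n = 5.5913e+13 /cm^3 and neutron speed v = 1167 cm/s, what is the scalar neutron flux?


phi = n * v
phi = 5.5913e+13 * 1167
phi = 6.5250e+16 /cm^2/s

6.5250e+16


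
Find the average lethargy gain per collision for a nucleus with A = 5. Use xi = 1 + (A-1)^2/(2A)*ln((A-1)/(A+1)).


xi = 1 + (A-1)^2/(2A) * ln((A-1)/(A+1))
xi = 1 + (5-1)^2/(2*5) * ln((5-1)/(5 +1))
xi = 0.35126

0.35126


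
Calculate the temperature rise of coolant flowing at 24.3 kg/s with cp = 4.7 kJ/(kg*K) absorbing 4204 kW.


dT = Q / (m_dot * cp)
dT = 4204 / (24.3 * 4.7)
dT = 36.809 C

36.809


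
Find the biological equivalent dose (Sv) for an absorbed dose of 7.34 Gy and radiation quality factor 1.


H = D * Q
H = 7.34 * 1
H = 7.3400 Sv

7.3400


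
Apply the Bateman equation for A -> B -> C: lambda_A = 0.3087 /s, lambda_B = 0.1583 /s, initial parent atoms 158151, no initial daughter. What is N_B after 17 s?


N_B(t) = lambda_A * N_A0 / (lambda_B - lambda_A) * [exp(-lambda_A*t) - exp(-lambda_B*t)]
exp(-0.3087*17) = 0.005258550; exp(-0.1583*17) = 0.06780631
N_B = 0.3087 * 158151 / (0.1583 - 0.3087) * (0.005258550 - 0.06780631)
N_B = 20304

20304


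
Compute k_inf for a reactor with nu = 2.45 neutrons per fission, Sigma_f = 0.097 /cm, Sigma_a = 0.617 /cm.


k_inf = nu * Sigma_f / Sigma_a
k_inf = 2.45 * 0.097 / 0.617
k_inf = 0.38517

0.38517


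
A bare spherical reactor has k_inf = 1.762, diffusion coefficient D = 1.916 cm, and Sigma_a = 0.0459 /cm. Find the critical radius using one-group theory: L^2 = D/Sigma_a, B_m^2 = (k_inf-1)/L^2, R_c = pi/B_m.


L^2 = D / Sigma_a = 1.916 / 0.0459 = 41.74292 cm^2
B_m^2 = (k_inf - 1) / L^2 = (1.762 - 1) / 41.74292 = 0.01825459 /cm^2
For a bare sphere: B_g = pi/R, so R_c = pi / sqrt(B_m^2)
R_c = pi / sqrt(0.01825459) = 23.252 cm

23.252


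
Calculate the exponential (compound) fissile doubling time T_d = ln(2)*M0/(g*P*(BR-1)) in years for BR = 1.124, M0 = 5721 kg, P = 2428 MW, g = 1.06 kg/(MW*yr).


Breeding gain G = BR - 1 = 1.124 - 1 = 0.124
Fissile production rate = g * P * G = 1.06 * 2428 * 0.124 = 319.13632 kg/yr
T_d = ln(2) * M0 / (g * P * G)
T_d = ln(2) * 5721 / 319.13632 = 12.426 yr

12.426


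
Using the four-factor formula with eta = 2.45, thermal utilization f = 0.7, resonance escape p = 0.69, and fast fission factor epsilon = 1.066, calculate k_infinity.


k_inf = eta * f * p * epsilon
k_inf = 2.45 * 0.7 * 0.69 * 1.066
k_inf = 1.2615

1.2615


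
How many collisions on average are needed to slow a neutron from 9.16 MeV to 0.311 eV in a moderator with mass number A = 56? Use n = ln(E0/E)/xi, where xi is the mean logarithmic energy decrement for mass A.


xi = 1 + (A-1)^2/(2A)*ln((A-1)/(A+1)) = 0.03529286 (for A = 56)
n = ln(E0/E) / xi
n = ln(9.16e6 / 0.311) / 0.03529286
n = ln(2.945338e+07) / 0.03529286 = 487.30

487.30


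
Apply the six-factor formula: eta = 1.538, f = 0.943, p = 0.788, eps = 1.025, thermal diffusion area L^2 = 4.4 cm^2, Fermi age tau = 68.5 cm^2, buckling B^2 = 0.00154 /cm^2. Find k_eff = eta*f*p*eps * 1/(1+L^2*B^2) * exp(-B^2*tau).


k_inf = eta*f*p*eps = 1.538*0.943*0.788*1.025 = 1.171435
P_TNL = 1/(1 + L^2*B^2) = 1/(1 + 4.4*0.00154) = 0.9932696
P_FNL = exp(-B^2*tau) = exp(-0.00154*68.5) = 0.8998835
k_eff = k_inf * P_TNL * P_FNL = 1.171435 * 0.9932696 * 0.8998835
k_eff = 1.0471

1.0471


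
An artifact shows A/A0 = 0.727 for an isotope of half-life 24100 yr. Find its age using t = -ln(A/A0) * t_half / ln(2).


lambda = ln(2) / t_half = ln(2) / 24100 = 2.876129e-05 /yr
t = -ln(A/A0) / lambda
t = -ln(0.727) / 2.876129e-05
t = 11085 yr

11085


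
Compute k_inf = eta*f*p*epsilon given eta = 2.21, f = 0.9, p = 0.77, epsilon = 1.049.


k_inf = eta * f * p * epsilon
k_inf = 2.21 * 0.9 * 0.77 * 1.049
k_inf = 1.6066

1.6066


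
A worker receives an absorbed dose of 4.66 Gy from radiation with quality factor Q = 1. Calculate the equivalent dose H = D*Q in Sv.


H = D * Q
H = 4.66 * 1
H = 4.6600 Sv

4.6600


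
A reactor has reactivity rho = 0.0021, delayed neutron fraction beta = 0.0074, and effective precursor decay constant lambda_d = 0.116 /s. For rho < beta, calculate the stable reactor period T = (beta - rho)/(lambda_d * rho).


T = (beta - rho) / (lambda_d * rho)
T = (0.0074 - 0.0021) / (0.116 * 0.0021)
T = 21.757 s

21.757


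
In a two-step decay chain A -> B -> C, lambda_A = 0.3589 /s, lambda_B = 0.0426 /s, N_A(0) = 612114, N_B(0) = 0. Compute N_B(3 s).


N_B(t) = lambda_A * N_A0 / (lambda_B - lambda_A) * [exp(-lambda_A*t) - exp(-lambda_B*t)]
exp(-0.3589*3) = 0.3407180; exp(-0.0426*3) = 0.8800294
N_B = 0.3589 * 612114 / (0.0426 - 0.3589) * (0.3407180 - 0.8800294)
N_B = 374581

374581


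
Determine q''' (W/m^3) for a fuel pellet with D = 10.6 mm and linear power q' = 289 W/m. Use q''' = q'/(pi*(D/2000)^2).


r = D / 2 / 1000 = 10.6 / 2 / 1000 = 0.0053 m
q''' = q' / (pi * r^2)
q''' = 289 / (pi * 0.0053^2)
q''' = 3.2749e+06 W/m^3

3.2749e+06


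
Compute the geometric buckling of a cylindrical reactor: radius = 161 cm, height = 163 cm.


B^2 = (2.405/R)^2 + (pi/H)^2
B^2 = (2.405/161)^2 + (pi/163)^2
B^2 = 5.9461e-04 /cm^2

5.9461e-04


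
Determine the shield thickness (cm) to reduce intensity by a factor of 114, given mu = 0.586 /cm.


x = ln(factor) / mu
x = ln(114) / 0.586
x = 8.0822 cm

8.0822


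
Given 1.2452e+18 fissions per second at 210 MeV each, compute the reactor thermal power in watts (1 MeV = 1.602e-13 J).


P = fission_rate * E_MeV * 1.602e-13
P = 1.2452e+18 * 210 * 1.602e-13
P = 4.1891e+07 W

4.1891e+07


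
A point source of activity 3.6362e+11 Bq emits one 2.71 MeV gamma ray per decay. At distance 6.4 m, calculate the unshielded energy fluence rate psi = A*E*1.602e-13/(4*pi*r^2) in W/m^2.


psi = A * E * 1.602e-13 / (4*pi*r^2)
psi = 3.6362e+11 * 2.71 * 1.602e-13 / (4*pi*6.4^2)
psi = 3.0670e-04 W/m^2

3.0670e-04


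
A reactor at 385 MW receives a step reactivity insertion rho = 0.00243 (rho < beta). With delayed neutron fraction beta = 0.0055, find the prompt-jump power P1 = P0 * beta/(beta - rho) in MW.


P1/P0 = beta / (beta - rho)
P1/P0 = 0.0055 / (0.0055 - 0.00243) = 1.791531
P1 = 385 * 1.791531 = 689.74 MW

689.74


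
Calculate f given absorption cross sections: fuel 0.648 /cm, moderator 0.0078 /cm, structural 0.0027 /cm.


f = Sigma_a_fuel / (Sigma_a_fuel + Sigma_a_mod + Sigma_a_other)
f = 0.648 / (0.648 + 0.0078 + 0.0027)
f = 0.98405

0.98405


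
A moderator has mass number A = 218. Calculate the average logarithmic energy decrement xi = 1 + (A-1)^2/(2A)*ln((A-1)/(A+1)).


xi = 1 + (A-1)^2/(2A) * ln((A-1)/(A+1))
xi = 1 + (218-1)^2/(2*218) * ln((218-1)/(218 +1))
xi = 0.0091463

0.0091463


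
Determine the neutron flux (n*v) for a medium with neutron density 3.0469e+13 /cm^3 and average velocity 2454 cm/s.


phi = n * v
phi = 3.0469e+13 * 2454
phi = 7.4771e+16 /cm^2/s

7.4771e+16


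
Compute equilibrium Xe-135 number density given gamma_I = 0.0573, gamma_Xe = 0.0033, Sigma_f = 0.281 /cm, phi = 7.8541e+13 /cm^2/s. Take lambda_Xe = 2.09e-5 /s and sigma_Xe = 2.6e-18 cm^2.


Xe_eq = (gamma_I + gamma_Xe) * Sigma_f * phi / (lambda_Xe + sigma_Xe * phi)
Numerator = (0.0573 + 0.0033) * 0.281 * 7.8541e+13 = 1.337443e+12
Denominator = 2.09e-5 + 2.6e-18 * 7.8541e+13 = 2.251066e-04
Xe_eq = 1.337443e+12 / 2.251066e-04 = 5.9414e+15 /cm^3

5.9414e+15


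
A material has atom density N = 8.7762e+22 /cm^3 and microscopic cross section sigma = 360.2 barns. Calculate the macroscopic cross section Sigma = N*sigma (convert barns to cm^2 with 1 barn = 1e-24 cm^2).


Sigma = N * sigma_barns * 1e-24
Sigma = 8.7762e+22 * 360.2 * 1e-24
Sigma = 31.612 /cm

31.612


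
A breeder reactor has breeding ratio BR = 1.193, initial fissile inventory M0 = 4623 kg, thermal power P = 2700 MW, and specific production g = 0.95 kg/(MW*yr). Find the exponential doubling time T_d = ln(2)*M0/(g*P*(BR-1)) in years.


Breeding gain G = BR - 1 = 1.193 - 1 = 0.193
Fissile production rate = g * P * G = 0.95 * 2700 * 0.193 = 495.045 kg/yr
T_d = ln(2) * M0 / (g * P * G)
T_d = ln(2) * 4623 / 495.045 = 6.4730 yr

6.4730


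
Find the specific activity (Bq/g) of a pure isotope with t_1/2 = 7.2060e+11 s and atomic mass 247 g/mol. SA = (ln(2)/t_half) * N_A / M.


lambda = ln(2) / t_half = ln(2) / 7.2060e+11 = 9.619028e-13 /s
SA = lambda * N_A / M
SA = 9.619028e-13 * 6.022e23 / 247
SA = 2.3452e+09 Bq/g

2.3452e+09


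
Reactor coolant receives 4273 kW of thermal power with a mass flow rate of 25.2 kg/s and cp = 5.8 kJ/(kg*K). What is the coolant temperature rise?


dT = Q / (m_dot * cp)
dT = 4273 / (25.2 * 5.8)
dT = 29.235 C

29.235


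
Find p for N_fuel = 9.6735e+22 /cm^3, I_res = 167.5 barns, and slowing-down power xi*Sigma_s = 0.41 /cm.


p = exp(-N * I * 1e-24 / (xi*Sigma_s))
p = exp(-9.6735e+22 * 167.5 * 1e-24 / 0.41)
p = 6.8671e-18

6.8671e-18


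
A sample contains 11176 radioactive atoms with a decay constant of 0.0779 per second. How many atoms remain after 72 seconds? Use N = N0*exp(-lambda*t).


N = N0 * exp(-lambda * t)
N = 11176 * exp(-0.0779 * 72)
N = 40.965

40.965


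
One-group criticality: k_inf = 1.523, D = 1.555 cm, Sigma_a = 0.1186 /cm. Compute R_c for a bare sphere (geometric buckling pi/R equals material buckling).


L^2 = D / Sigma_a = 1.555 / 0.1186 = 13.11130 cm^2
B_m^2 = (k_inf - 1) / L^2 = (1.523 - 1) / 13.11130 = 0.03988926 /cm^2
For a bare sphere: B_g = pi/R, so R_c = pi / sqrt(B_m^2)
R_c = pi / sqrt(0.03988926) = 15.730 cm

15.730


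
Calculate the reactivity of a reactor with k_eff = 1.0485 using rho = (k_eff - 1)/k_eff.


rho = (k_eff - 1) / k_eff
rho = (1.0485 - 1) / 1.0485
rho = 0.046257

0.046257


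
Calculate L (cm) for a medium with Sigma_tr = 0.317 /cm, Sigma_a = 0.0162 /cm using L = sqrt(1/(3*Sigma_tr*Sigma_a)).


D = 1 / (3 * Sigma_tr) = 1 / (3 * 0.317) = 1.051525 cm
L = sqrt(D / Sigma_a)
L = sqrt(1.051525 / 0.0162)
L = 8.0566 cm

8.0566


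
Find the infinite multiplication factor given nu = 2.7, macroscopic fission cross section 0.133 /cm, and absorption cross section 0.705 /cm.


k_inf = nu * Sigma_f / Sigma_a
k_inf = 2.7 * 0.133 / 0.705
k_inf = 0.50936

0.50936


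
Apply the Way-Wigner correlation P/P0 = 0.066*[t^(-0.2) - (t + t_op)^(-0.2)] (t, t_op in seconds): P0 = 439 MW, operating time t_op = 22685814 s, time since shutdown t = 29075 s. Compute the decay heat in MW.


P/P0 = 0.066 * [t^(-0.2) - (t + t_op)^(-0.2)]
P/P0 = 0.066 * [29075^(-0.2) - (29075 + 22685814)^(-0.2)]
P/P0 = 0.066 * [0.1280254 - 0.03378609] = 0.006219794
P = 439 * 0.006219794 = 2.7305 MW

2.7305


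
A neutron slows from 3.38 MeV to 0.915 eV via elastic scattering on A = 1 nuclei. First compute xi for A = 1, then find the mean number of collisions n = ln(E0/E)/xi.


xi = 1 + (A-1)^2/(2A)*ln((A-1)/(A+1)) = 1 (for A = 1)
n = ln(E0/E) / xi
n = ln(3.38e6 / 0.915) / 1
n = ln(3.693989e+06) / 1 = 15.122

15.122


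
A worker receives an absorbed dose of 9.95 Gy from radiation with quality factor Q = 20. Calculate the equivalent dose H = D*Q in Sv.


H = D * Q
H = 9.95 * 20
H = 199.00 Sv

199.00


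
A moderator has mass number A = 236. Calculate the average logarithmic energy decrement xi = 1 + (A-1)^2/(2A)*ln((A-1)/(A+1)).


xi = 1 + (A-1)^2/(2A) * ln((A-1)/(A+1))
xi = 1 + (236-1)^2/(2*236) * ln((236-1)/(236 +1))
xi = 0.0084507

0.0084507


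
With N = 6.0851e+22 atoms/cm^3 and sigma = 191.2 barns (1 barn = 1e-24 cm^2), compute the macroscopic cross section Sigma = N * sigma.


Sigma = N * sigma_barns * 1e-24
Sigma = 6.0851e+22 * 191.2 * 1e-24
Sigma = 11.635 /cm

11.635


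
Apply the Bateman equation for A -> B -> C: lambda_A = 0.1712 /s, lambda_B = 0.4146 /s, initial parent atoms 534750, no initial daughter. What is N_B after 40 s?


N_B(t) = lambda_A * N_A0 / (lambda_B - lambda_A) * [exp(-lambda_A*t) - exp(-lambda_B*t)]
exp(-0.1712*40) = 0.001061577; exp(-0.4146*40) = 6.275673e-08
N_B = 0.1712 * 534750 / (0.4146 - 0.1712) * (0.001061577 - 6.275673e-08)
N_B = 399.26

399.26


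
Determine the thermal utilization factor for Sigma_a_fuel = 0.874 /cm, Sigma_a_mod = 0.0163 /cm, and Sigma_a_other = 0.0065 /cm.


f = Sigma_a_fuel / (Sigma_a_fuel + Sigma_a_mod + Sigma_a_other)
f = 0.874 / (0.874 + 0.0163 + 0.0065)
f = 0.97458

0.97458


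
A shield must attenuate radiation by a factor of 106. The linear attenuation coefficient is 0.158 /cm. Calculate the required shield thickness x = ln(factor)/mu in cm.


x = ln(factor) / mu
x = ln(106) / 0.158
x = 29.515 cm

29.515


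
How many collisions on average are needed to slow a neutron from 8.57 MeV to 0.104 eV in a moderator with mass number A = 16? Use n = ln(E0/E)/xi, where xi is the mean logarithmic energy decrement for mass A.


xi = 1 + (A-1)^2/(2A)*ln((A-1)/(A+1)) = 0.1199467 (for A = 16)
n = ln(E0/E) / xi
n = ln(8.57e6 / 0.104) / 0.1199467
n = ln(8.240385e+07) / 0.1199467 = 151.96

151.96


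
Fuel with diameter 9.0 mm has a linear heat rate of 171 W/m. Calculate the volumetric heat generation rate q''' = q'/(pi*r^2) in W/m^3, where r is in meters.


r = D / 2 / 1000 = 9.0 / 2 / 1000 = 0.0045 m
q''' = q' / (pi * r^2)
q''' = 171 / (pi * 0.0045^2)
q''' = 2.6880e+06 W/m^3

2.6880e+06


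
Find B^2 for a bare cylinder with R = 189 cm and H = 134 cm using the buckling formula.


B^2 = (2.405/R)^2 + (pi/H)^2
B^2 = (2.405/189)^2 + (pi/134)^2
B^2 = 7.1158e-04 /cm^2

7.1158e-04


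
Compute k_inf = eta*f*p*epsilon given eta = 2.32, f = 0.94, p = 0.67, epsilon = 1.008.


k_inf = eta * f * p * epsilon
k_inf = 2.32 * 0.94 * 0.67 * 1.008
k_inf = 1.4728

1.4728


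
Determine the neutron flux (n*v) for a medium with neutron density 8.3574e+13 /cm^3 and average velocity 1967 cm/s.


phi = n * v
phi = 8.3574e+13 * 1967
phi = 1.6439e+17 /cm^2/s

1.6439e+17


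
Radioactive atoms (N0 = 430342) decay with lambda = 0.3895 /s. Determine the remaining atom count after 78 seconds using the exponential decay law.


N = N0 * exp(-lambda * t)
N = 430342 * exp(-0.3895 * 78)
N = 2.7511e-08

2.7511e-08


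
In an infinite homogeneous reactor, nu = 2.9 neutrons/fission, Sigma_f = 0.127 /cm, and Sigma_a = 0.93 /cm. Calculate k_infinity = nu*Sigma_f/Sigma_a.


k_inf = nu * Sigma_f / Sigma_a
k_inf = 2.9 * 0.127 / 0.93
k_inf = 0.39602

0.39602


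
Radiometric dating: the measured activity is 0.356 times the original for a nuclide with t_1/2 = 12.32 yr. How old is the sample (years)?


lambda = ln(2) / t_half = ln(2) / 12.32 = 0.05626195 /yr
t = -ln(A/A0) / lambda
t = -ln(0.356) / 0.05626195
t = 18.357 yr

18.357


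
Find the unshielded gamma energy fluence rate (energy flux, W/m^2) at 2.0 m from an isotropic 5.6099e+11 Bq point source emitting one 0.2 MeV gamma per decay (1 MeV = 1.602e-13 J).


psi = A * E * 1.602e-13 / (4*pi*r^2)
psi = 5.6099e+11 * 0.2 * 1.602e-13 / (4*pi*2.0^2)
psi = 3.5758e-04 W/m^2

3.5758e-04


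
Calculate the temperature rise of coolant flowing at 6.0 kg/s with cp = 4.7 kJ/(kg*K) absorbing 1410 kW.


dT = Q / (m_dot * cp)
dT = 1410 / (6.0 * 4.7)
dT = 50.000 C

50.000


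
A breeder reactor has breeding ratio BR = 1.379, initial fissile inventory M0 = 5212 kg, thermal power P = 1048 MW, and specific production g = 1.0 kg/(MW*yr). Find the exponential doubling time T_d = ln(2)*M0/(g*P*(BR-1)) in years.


Breeding gain G = BR - 1 = 1.379 - 1 = 0.379
Fissile production rate = g * P * G = 1.0 * 1048 * 0.379 = 397.192 kg/yr
T_d = ln(2) * M0 / (g * P * G)
T_d = ln(2) * 5212 / 397.192 = 9.0956 yr

9.0956


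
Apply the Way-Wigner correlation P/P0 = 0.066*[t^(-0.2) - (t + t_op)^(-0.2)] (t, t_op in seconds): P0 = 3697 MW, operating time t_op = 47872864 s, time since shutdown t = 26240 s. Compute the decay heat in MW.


P/P0 = 0.066 * [t^(-0.2) - (t + t_op)^(-0.2)]
P/P0 = 0.066 * [26240^(-0.2) - (26240 + 47872864)^(-0.2)]
P/P0 = 0.066 * [0.1306794 - 0.02910278] = 0.006704057
P = 3697 * 0.006704057 = 24.785 MW

24.785


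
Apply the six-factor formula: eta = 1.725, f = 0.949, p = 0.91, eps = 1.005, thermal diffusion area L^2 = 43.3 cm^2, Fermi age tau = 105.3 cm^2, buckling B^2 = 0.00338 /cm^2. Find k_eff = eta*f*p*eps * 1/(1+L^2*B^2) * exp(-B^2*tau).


k_inf = eta*f*p*eps = 1.725*0.949*0.91*1.005 = 1.497141
P_TNL = 1/(1 + L^2*B^2) = 1/(1 + 43.3*0.00338) = 0.8723309
P_FNL = exp(-B^2*tau) = exp(-0.00338*105.3) = 0.7005329
k_eff = k_inf * P_TNL * P_FNL = 1.497141 * 0.8723309 * 0.7005329
k_eff = 0.91490

0.91490


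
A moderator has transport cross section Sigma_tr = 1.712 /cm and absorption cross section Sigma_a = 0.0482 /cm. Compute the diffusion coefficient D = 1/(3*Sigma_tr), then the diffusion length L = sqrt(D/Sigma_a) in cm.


D = 1 / (3 * Sigma_tr) = 1 / (3 * 1.712) = 0.1947040 cm
L = sqrt(D / Sigma_a)
L = sqrt(0.1947040 / 0.0482)
L = 2.0099 cm

2.0099


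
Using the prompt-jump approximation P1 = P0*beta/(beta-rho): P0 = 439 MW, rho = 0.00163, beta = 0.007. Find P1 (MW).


P1/P0 = beta / (beta - rho)
P1/P0 = 0.007 / (0.007 - 0.00163) = 1.303538
P1 = 439 * 1.303538 = 572.25 MW

572.25


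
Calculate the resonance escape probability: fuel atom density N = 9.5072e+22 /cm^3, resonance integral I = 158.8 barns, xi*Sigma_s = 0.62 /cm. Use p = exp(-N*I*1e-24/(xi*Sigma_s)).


p = exp(-N * I * 1e-24 / (xi*Sigma_s))
p = exp(-9.5072e+22 * 158.8 * 1e-24 / 0.62)
p = 2.6584e-11

2.6584e-11


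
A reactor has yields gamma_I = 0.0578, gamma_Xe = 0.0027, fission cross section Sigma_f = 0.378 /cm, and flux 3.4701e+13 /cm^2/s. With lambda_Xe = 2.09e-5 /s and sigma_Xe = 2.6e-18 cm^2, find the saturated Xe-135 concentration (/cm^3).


Xe_eq = (gamma_I + gamma_Xe) * Sigma_f * phi / (lambda_Xe + sigma_Xe * phi)
Numerator = (0.0578 + 0.0027) * 0.378 * 3.4701e+13 = 7.935772e+11
Denominator = 2.09e-5 + 2.6e-18 * 3.4701e+13 = 1.111226e-04
Xe_eq = 7.935772e+11 / 1.111226e-04 = 7.1415e+15 /cm^3

7.1415e+15


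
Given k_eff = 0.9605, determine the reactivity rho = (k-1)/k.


rho = (k_eff - 1) / k_eff
rho = (0.9605 - 1) / 0.9605
rho = -0.041124

-0.041124


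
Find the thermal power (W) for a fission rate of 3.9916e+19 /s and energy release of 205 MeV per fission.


P = fission_rate * E_MeV * 1.602e-13
P = 3.9916e+19 * 205 * 1.602e-13
P = 1.3109e+09 W

1.3109e+09


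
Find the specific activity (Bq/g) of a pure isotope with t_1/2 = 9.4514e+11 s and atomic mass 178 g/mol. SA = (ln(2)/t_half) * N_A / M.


lambda = ln(2) / t_half = ln(2) / 9.4514e+11 = 7.333804e-13 /s
SA = lambda * N_A / M
SA = 7.333804e-13 * 6.022e23 / 178
SA = 2.4811e+09 Bq/g

2.4811e+09


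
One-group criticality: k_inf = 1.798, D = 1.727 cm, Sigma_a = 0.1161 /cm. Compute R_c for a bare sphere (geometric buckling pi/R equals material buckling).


L^2 = D / Sigma_a = 1.727 / 0.1161 = 14.87511 cm^2
B_m^2 = (k_inf - 1) / L^2 = (1.798 - 1) / 14.87511 = 0.05364666 /cm^2
For a bare sphere: B_g = pi/R, so R_c = pi / sqrt(B_m^2)
R_c = pi / sqrt(0.05364666) = 13.564 cm

13.564


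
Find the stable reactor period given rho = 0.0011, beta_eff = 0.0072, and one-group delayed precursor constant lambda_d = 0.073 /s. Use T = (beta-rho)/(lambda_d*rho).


T = (beta - rho) / (lambda_d * rho)
T = (0.0072 - 0.0011) / (0.073 * 0.0011)
T = 75.965 s

75.965


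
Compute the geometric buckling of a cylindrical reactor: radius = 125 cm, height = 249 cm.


B^2 = (2.405/R)^2 + (pi/H)^2
B^2 = (2.405/125)^2 + (pi/249)^2
B^2 = 5.2936e-04 /cm^2

5.2936e-04


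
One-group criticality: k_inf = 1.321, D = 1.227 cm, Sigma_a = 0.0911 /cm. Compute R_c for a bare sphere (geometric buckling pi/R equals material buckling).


L^2 = D / Sigma_a = 1.227 / 0.0911 = 13.46872 cm^2
B_m^2 = (k_inf - 1) / L^2 = (1.321 - 1) / 13.46872 = 0.02383300 /cm^2
For a bare sphere: B_g = pi/R, so R_c = pi / sqrt(B_m^2)
R_c = pi / sqrt(0.02383300) = 20.350 cm

20.350


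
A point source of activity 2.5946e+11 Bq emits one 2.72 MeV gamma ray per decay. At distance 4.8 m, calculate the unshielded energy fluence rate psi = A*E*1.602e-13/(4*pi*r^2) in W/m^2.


psi = A * E * 1.602e-13 / (4*pi*r^2)
psi = 2.5946e+11 * 2.72 * 1.602e-13 / (4*pi*4.8^2)
psi = 3.9049e-04 W/m^2

3.9049e-04


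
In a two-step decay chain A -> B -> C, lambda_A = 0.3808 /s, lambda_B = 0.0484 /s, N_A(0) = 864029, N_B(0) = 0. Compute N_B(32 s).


N_B(t) = lambda_A * N_A0 / (lambda_B - lambda_A) * [exp(-lambda_A*t) - exp(-lambda_B*t)]
exp(-0.3808*32) = 5.103418e-06; exp(-0.0484*32) = 0.2125028
N_B = 0.3808 * 864029 / (0.0484 - 0.3808) * (5.103418e-06 - 0.2125028)
N_B = 210338

210338


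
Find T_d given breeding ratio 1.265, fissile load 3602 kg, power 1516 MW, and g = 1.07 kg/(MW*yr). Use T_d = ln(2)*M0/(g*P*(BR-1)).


Breeding gain G = BR - 1 = 1.265 - 1 = 0.265
Fissile production rate = g * P * G = 1.07 * 1516 * 0.265 = 429.8618 kg/yr
T_d = ln(2) * M0 / (g * P * G)
T_d = ln(2) * 3602 / 429.8618 = 5.8082 yr

5.8082


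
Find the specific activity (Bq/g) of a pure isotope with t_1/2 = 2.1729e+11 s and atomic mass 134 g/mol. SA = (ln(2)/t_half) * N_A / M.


lambda = ln(2) / t_half = ln(2) / 2.1729e+11 = 3.189964e-12 /s
SA = lambda * N_A / M
SA = 3.189964e-12 * 6.022e23 / 134
SA = 1.4336e+10 Bq/g

1.4336e+10


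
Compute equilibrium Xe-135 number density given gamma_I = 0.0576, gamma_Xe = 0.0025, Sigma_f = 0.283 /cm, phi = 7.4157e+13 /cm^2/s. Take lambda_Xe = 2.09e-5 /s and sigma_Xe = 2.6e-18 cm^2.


Xe_eq = (gamma_I + gamma_Xe) * Sigma_f * phi / (lambda_Xe + sigma_Xe * phi)
Numerator = (0.0576 + 0.0025) * 0.283 * 7.4157e+13 = 1.261285e+12
Denominator = 2.09e-5 + 2.6e-18 * 7.4157e+13 = 2.137082e-04
Xe_eq = 1.261285e+12 / 2.137082e-04 = 5.9019e+15 /cm^3

5.9019e+15


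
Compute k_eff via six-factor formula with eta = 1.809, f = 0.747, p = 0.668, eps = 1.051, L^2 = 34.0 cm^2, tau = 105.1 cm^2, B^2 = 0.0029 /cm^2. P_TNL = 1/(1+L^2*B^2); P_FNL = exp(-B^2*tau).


k_inf = eta*f*p*eps = 1.809*0.747*0.668*1.051 = 0.9487206
P_TNL = 1/(1 + L^2*B^2) = 1/(1 + 34.0*0.0029) = 0.9102494
P_FNL = exp(-B^2*tau) = exp(-0.0029*105.1) = 0.7372782
k_eff = k_inf * P_TNL * P_FNL = 0.9487206 * 0.9102494 * 0.7372782
k_eff = 0.63669

0.63669


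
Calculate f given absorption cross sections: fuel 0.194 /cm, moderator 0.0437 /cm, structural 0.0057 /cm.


f = Sigma_a_fuel / (Sigma_a_fuel + Sigma_a_mod + Sigma_a_other)
f = 0.194 / (0.194 + 0.0437 + 0.0057)
f = 0.79704

0.79704


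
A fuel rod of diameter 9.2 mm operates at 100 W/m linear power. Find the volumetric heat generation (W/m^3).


r = D / 2 / 1000 = 9.2 / 2 / 1000 = 0.0046 m
q''' = q' / (pi * r^2)
q''' = 100 / (pi * 0.0046^2)
q''' = 1.5043e+06 W/m^3

1.5043e+06


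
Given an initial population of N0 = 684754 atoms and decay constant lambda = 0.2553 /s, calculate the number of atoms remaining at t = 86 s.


N = N0 * exp(-lambda * t)
N = 684754 * exp(-0.2553 * 86)
N = 1.9964e-04

1.9964e-04


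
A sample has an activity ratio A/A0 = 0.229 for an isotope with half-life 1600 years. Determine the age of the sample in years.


lambda = ln(2) / t_half = ln(2) / 1600 = 4.332170e-04 /yr
t = -ln(A/A0) / lambda
t = -ln(0.229) / 4.332170e-04
t = 3402.5 yr

3402.5


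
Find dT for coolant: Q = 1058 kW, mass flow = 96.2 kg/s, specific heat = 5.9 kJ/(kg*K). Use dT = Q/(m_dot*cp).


dT = Q / (m_dot * cp)
dT = 1058 / (96.2 * 5.9)
dT = 1.8641 C

1.8641


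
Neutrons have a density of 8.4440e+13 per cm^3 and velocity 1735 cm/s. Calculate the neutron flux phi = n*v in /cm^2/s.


phi = n * v
phi = 8.4440e+13 * 1735
phi = 1.4650e+17 /cm^2/s

1.4650e+17


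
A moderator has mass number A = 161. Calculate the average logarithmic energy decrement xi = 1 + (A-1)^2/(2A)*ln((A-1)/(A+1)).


xi = 1 + (A-1)^2/(2A) * ln((A-1)/(A+1))
xi = 1 + (161-1)^2/(2*161) * ln((161-1)/(161 +1))
xi = 0.012371

0.012371


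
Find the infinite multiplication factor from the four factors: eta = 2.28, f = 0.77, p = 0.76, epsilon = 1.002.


k_inf = eta * f * p * epsilon
k_inf = 2.28 * 0.77 * 0.76 * 1.002
k_inf = 1.3369

1.3369


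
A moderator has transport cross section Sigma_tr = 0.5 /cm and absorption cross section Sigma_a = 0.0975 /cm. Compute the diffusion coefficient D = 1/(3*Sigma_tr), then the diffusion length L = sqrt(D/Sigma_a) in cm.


D = 1 / (3 * Sigma_tr) = 1 / (3 * 0.5) = 0.6666667 cm
L = sqrt(D / Sigma_a)
L = sqrt(0.6666667 / 0.0975)
L = 2.6149 cm

2.6149


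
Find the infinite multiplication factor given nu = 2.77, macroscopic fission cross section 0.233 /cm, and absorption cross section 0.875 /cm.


k_inf = nu * Sigma_f / Sigma_a
k_inf = 2.77 * 0.233 / 0.875
k_inf = 0.73761

0.73761


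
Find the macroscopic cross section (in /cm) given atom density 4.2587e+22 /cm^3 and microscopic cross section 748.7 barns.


Sigma = N * sigma_barns * 1e-24
Sigma = 4.2587e+22 * 748.7 * 1e-24
Sigma = 31.885 /cm

31.885


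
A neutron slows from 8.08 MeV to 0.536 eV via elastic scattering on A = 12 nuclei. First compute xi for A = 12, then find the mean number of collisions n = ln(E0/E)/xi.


xi = 1 + (A-1)^2/(2A)*ln((A-1)/(A+1)) = 0.1577690 (for A = 12)
n = ln(E0/E) / xi
n = ln(8.08e6 / 0.536) / 0.1577690
n = ln(1.507463e+07) / 0.1577690 = 104.76

104.76


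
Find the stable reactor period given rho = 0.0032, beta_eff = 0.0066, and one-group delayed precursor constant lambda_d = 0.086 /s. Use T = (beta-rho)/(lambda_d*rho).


T = (beta - rho) / (lambda_d * rho)
T = (0.0066 - 0.0032) / (0.086 * 0.0032)
T = 12.355 s

12.355


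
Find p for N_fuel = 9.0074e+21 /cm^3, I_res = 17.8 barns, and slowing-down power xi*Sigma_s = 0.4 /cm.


p = exp(-N * I * 1e-24 / (xi*Sigma_s))
p = exp(-9.0074e+21 * 17.8 * 1e-24 / 0.4)
p = 0.66976

0.66976


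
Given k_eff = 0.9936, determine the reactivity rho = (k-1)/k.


rho = (k_eff - 1) / k_eff
rho = (0.9936 - 1) / 0.9936
rho = -0.0064412

-0.0064412


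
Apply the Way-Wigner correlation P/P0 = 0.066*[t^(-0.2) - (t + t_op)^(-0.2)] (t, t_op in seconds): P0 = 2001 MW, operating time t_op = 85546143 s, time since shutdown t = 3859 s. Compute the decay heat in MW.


P/P0 = 0.066 * [t^(-0.2) - (t + t_op)^(-0.2)]
P/P0 = 0.066 * [3859^(-0.2) - (3859 + 85546143)^(-0.2)]
P/P0 = 0.066 * [0.1917366 - 0.02591529] = 0.01094421
P = 2001 * 0.01094421 = 21.899 MW

21.899


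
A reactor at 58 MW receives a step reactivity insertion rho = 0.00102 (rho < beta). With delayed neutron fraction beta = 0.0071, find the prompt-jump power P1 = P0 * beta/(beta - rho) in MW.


P1/P0 = beta / (beta - rho)
P1/P0 = 0.0071 / (0.0071 - 0.00102) = 1.167763
P1 = 58 * 1.167763 = 67.730 MW

67.730


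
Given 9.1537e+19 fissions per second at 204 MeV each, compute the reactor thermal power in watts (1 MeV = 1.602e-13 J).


P = fission_rate * E_MeV * 1.602e-13
P = 9.1537e+19 * 204 * 1.602e-13
P = 2.9915e+09 W

2.9915e+09


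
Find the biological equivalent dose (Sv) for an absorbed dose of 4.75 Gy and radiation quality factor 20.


H = D * Q
H = 4.75 * 20
H = 95.000 Sv

95.000


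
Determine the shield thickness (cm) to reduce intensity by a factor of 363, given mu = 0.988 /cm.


x = ln(factor) / mu
x = ln(363) / 0.988
x = 5.9660 cm

5.9660


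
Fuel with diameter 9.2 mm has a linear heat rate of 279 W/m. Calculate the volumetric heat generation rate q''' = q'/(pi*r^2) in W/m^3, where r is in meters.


r = D / 2 / 1000 = 9.2 / 2 / 1000 = 0.0046 m
q''' = q' / (pi * r^2)
q''' = 279 / (pi * 0.0046^2)
q''' = 4.1970e+06 W/m^3

4.1970e+06


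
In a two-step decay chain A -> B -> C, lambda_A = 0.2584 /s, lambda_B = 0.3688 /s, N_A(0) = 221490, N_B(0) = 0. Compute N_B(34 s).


N_B(t) = lambda_A * N_A0 / (lambda_B - lambda_A) * [exp(-lambda_A*t) - exp(-lambda_B*t)]
exp(-0.2584*34) = 1.529193e-04; exp(-0.3688*34) = 3.583395e-06
N_B = 0.2584 * 221490 / (0.3688 - 0.2584) * (1.529193e-04 - 3.583395e-06)
N_B = 77.418

77.418


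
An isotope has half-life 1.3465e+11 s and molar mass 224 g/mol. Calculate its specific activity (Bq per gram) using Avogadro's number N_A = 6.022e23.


lambda = ln(2) / t_half = ln(2) / 1.3465e+11 = 5.147770e-12 /s
SA = lambda * N_A / M
SA = 5.147770e-12 * 6.022e23 / 224
SA = 1.3839e+10 Bq/g

1.3839e+10


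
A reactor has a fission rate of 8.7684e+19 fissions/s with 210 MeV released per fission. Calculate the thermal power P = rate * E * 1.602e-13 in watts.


P = fission_rate * E_MeV * 1.602e-13
P = 8.7684e+19 * 210 * 1.602e-13
P = 2.9499e+09 W

2.9499e+09


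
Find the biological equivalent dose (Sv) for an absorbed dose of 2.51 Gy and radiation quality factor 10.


H = D * Q
H = 2.51 * 10
H = 25.100 Sv

25.100


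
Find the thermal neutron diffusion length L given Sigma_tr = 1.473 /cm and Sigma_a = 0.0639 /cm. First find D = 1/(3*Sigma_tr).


D = 1 / (3 * Sigma_tr) = 1 / (3 * 1.473) = 0.2262955 cm
L = sqrt(D / Sigma_a)
L = sqrt(0.2262955 / 0.0639)
L = 1.8819 cm

1.8819


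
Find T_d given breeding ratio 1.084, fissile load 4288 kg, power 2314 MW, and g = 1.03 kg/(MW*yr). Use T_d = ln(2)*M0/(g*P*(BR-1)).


Breeding gain G = BR - 1 = 1.084 - 1 = 0.084
Fissile production rate = g * P * G = 1.03 * 2314 * 0.084 = 200.20728 kg/yr
T_d = ln(2) * M0 / (g * P * G)
T_d = ln(2) * 4288 / 200.20728 = 14.846 yr

14.846


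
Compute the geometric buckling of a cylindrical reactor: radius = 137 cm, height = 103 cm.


B^2 = (2.405/R)^2 + (pi/H)^2
B^2 = (2.405/137)^2 + (pi/103)^2
B^2 = 0.0012385 /cm^2

0.0012385


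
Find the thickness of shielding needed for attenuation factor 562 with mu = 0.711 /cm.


x = ln(factor) / mu
x = ln(562) / 0.711
x = 8.9051 cm

8.9051


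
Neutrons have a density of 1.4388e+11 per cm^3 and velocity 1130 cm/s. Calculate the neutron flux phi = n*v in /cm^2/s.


phi = n * v
phi = 1.4388e+11 * 1130
phi = 1.6258e+14 /cm^2/s

1.6258e+14


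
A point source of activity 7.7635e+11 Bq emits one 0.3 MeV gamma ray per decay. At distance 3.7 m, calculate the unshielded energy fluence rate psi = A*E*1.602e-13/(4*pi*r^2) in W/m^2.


psi = A * E * 1.602e-13 / (4*pi*r^2)
psi = 7.7635e+11 * 0.3 * 1.602e-13 / (4*pi*3.7^2)
psi = 2.1688e-04 W/m^2

2.1688e-04


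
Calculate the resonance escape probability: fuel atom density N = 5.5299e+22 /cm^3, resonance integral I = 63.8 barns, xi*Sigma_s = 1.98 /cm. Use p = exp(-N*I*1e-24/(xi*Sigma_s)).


p = exp(-N * I * 1e-24 / (xi*Sigma_s))
p = exp(-5.5299e+22 * 63.8 * 1e-24 / 1.98)
p = 0.16833

0.16833


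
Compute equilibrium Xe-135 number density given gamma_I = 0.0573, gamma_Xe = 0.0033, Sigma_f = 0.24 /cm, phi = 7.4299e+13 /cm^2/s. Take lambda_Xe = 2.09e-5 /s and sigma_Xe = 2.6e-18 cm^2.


Xe_eq = (gamma_I + gamma_Xe) * Sigma_f * phi / (lambda_Xe + sigma_Xe * phi)
Numerator = (0.0573 + 0.0033) * 0.24 * 7.4299e+13 = 1.080605e+12
Denominator = 2.09e-5 + 2.6e-18 * 7.4299e+13 = 2.140774e-04
Xe_eq = 1.080605e+12 / 2.140774e-04 = 5.0477e+15 /cm^3

5.0477e+15


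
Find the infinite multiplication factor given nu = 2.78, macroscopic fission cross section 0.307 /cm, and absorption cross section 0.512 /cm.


k_inf = nu * Sigma_f / Sigma_a
k_inf = 2.78 * 0.307 / 0.512
k_inf = 1.6669

1.6669


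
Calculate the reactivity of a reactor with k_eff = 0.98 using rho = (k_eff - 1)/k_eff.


rho = (k_eff - 1) / k_eff
rho = (0.98 - 1) / 0.98
rho = -0.020408

-0.020408


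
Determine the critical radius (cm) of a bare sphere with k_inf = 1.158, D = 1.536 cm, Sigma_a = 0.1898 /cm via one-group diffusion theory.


L^2 = D / Sigma_a = 1.536 / 0.1898 = 8.092729 cm^2
B_m^2 = (k_inf - 1) / L^2 = (1.158 - 1) / 8.092729 = 0.01952370 /cm^2
For a bare sphere: B_g = pi/R, so R_c = pi / sqrt(B_m^2)
R_c = pi / sqrt(0.01952370) = 22.484 cm

22.484


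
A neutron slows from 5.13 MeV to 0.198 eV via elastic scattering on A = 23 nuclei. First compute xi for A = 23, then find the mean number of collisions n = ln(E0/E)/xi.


xi = 1 + (A-1)^2/(2A)*ln((A-1)/(A+1)) = 0.08448899 (for A = 23)
n = ln(E0/E) / xi
n = ln(5.13e6 / 0.198) / 0.08448899
n = ln(2.590909e+07) / 0.08448899 = 202.04

202.04


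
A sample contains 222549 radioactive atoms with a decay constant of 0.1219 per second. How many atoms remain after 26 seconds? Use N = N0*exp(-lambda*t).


N = N0 * exp(-lambda * t)
N = 222549 * exp(-0.1219 * 26)
N = 9353.5

9353.5


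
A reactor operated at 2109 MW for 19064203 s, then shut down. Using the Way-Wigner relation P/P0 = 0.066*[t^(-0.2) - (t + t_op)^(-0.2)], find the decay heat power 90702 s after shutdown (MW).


P/P0 = 0.066 * [t^(-0.2) - (t + t_op)^(-0.2)]
P/P0 = 0.066 * [90702^(-0.2) - (90702 + 19064203)^(-0.2)]
P/P0 = 0.066 * [0.1019710 - 0.03495779] = 0.004422872
P = 2109 * 0.004422872 = 9.3278 MW

9.3278


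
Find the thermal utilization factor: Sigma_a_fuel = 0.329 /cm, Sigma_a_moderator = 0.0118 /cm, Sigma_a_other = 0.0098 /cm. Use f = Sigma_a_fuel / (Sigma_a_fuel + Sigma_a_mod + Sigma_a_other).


f = Sigma_a_fuel / (Sigma_a_fuel + Sigma_a_mod + Sigma_a_other)
f = 0.329 / (0.329 + 0.0118 + 0.0098)
f = 0.93839

0.93839


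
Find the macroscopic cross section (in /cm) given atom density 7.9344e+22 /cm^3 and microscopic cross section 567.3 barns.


Sigma = N * sigma_barns * 1e-24
Sigma = 7.9344e+22 * 567.3 * 1e-24
Sigma = 45.012 /cm

45.012


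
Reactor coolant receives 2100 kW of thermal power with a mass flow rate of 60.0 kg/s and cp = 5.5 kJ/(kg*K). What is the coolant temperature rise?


dT = Q / (m_dot * cp)
dT = 2100 / (60.0 * 5.5)
dT = 6.3636 C

6.3636


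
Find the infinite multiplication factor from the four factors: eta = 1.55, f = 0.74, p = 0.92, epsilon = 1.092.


k_inf = eta * f * p * epsilon
k_inf = 1.55 * 0.74 * 0.92 * 1.092
k_inf = 1.1523

1.1523


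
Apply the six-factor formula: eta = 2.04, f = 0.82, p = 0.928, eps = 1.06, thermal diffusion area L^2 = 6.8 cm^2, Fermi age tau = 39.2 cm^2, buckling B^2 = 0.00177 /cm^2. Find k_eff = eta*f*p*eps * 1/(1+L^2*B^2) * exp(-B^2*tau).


k_inf = eta*f*p*eps = 2.04*0.82*0.928*1.06 = 1.645500
P_TNL = 1/(1 + L^2*B^2) = 1/(1 + 6.8*0.00177) = 0.9881071
P_FNL = exp(-B^2*tau) = exp(-0.00177*39.2) = 0.9329684
k_eff = k_inf * P_TNL * P_FNL = 1.645500 * 0.9881071 * 0.9329684
k_eff = 1.5169

1.5169
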